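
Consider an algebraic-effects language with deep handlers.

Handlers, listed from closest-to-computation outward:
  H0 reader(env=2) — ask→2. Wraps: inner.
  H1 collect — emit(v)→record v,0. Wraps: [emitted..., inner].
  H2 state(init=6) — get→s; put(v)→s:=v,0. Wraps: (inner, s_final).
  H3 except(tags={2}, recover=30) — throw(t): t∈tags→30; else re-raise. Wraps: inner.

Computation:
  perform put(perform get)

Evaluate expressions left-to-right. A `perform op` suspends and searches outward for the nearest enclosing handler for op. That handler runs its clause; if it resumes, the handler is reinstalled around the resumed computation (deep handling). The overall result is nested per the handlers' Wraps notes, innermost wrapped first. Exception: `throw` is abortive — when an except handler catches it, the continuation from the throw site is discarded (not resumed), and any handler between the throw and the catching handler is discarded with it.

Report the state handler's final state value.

Step-by-step:
get @ H2 ⇒ 6
put(6) @ H2 ⇒ s:=6
H0 returns 0
H1 returns [0]
H2 returns ([0], 6)
H3 returns ([0], 6)
= ([0], 6)

Answer: 6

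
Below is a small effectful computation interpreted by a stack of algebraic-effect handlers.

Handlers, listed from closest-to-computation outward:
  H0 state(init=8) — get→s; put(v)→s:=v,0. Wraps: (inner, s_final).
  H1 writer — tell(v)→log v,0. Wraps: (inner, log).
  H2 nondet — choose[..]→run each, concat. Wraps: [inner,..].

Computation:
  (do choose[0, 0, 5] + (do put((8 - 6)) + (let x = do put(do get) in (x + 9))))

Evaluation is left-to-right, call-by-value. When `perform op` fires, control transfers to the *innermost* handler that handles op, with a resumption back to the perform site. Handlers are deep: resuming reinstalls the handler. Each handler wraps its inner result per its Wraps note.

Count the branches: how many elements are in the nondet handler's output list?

Step-by-step:
choose[0, 0, 5] @ H2
  branch[0] choose=0:
    put(2) @ H0 ⇒ s:=2
    get @ H0 ⇒ 2
    put(2) @ H0 ⇒ s:=2
    H0 returns (9, 2)
    H1 returns ((9, 2), ())
    H2 returns [((9, 2), ())]
  branch[1] choose=0:
    put(2) @ H0 ⇒ s:=2
    get @ H0 ⇒ 2
    put(2) @ H0 ⇒ s:=2
    H0 returns (9, 2)
    H1 returns ((9, 2), ())
    H2 returns [((9, 2), ())]
  branch[2] choose=5:
    put(2) @ H0 ⇒ s:=2
    get @ H0 ⇒ 2
    put(2) @ H0 ⇒ s:=2
    H0 returns (14, 2)
    H1 returns ((14, 2), ())
    H2 returns [((14, 2), ())]
= [((9, 2), ()), ((9, 2), ()), ((14, 2), ())]

Answer: 3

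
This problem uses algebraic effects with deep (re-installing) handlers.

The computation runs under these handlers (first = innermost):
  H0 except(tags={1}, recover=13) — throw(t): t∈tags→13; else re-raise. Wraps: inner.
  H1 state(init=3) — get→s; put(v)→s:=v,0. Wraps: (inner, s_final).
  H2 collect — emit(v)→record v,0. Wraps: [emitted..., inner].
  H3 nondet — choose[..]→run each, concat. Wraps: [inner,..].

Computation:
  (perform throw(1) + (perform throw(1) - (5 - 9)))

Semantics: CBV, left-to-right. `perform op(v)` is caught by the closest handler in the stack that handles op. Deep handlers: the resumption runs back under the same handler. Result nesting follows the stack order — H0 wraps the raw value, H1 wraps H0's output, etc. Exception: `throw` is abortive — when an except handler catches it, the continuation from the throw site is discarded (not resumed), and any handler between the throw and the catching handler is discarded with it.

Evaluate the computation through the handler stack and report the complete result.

Answer: [[(13, 3)]]

Working:
throw(1) @ H0 caught ⇒ 13
H1 returns (13, 3)
H2 returns [(13, 3)]
H3 returns [[(13, 3)]]
= [[(13, 3)]]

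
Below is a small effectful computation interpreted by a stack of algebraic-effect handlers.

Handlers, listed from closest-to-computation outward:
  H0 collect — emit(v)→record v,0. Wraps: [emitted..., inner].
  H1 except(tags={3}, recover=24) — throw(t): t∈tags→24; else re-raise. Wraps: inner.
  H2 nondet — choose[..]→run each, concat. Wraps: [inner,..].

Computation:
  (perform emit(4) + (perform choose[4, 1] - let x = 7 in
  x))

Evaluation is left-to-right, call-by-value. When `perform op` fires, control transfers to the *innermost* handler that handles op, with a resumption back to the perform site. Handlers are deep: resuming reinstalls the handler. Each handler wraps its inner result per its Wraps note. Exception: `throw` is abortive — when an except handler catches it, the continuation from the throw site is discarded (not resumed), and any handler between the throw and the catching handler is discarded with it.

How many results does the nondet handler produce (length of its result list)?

Step-by-step:
emit(4) @ H0 ⇒ out+=4
choose[4, 1] @ H2
  branch[0] choose=4:
    H0 returns [4, -3]
    H1 returns [4, -3]
    H2 returns [[4, -3]]
  branch[1] choose=1:
    H0 returns [4, -6]
    H1 returns [4, -6]
    H2 returns [[4, -6]]
= [[4, -3], [4, -6]]

Answer: 2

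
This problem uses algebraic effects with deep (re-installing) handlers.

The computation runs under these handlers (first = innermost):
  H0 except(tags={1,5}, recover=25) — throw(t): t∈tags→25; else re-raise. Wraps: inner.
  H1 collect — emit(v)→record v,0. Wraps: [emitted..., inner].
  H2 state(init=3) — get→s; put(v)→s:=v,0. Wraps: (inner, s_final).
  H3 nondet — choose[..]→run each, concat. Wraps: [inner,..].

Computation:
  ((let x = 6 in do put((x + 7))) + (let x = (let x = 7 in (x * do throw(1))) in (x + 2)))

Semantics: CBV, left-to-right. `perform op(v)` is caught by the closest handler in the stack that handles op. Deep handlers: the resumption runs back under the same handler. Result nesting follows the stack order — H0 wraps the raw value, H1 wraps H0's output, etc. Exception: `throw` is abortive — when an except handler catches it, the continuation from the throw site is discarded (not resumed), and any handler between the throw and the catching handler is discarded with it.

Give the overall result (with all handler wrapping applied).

Answer: [([25], 13)]

Step-by-step:
put(13) @ H2 ⇒ s:=13
throw(1) @ H0 caught ⇒ 25
H1 returns [25]
H2 returns ([25], 13)
H3 returns [([25], 13)]
= [([25], 13)]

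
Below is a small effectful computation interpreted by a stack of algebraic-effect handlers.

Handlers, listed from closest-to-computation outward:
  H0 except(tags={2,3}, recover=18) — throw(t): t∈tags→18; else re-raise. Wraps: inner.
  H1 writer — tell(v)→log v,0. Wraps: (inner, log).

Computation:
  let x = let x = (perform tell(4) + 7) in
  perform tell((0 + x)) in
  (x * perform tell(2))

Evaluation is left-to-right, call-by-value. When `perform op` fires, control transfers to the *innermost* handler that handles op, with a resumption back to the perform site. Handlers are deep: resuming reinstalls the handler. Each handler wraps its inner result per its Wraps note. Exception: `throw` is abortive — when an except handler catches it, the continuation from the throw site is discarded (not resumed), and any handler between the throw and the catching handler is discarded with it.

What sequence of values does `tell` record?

Answer: (4, 7, 2)

Working:
tell(4) @ H1 ⇒ log+=4
tell(7) @ H1 ⇒ log+=7
tell(2) @ H1 ⇒ log+=2
H0 returns 0
H1 returns (0, (4, 7, 2))
= (0, (4, 7, 2))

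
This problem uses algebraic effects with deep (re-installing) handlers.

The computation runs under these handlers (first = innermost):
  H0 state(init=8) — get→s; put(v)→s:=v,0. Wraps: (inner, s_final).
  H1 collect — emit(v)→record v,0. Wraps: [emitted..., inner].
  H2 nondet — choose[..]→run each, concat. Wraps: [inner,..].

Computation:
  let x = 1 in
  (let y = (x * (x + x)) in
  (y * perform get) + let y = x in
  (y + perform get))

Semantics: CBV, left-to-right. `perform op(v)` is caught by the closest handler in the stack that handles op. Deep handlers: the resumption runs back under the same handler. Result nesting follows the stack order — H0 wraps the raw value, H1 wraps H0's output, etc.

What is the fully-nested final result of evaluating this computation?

Answer: [[(25, 8)]]

Step-by-step:
get @ H0 ⇒ 8
get @ H0 ⇒ 8
H0 returns (25, 8)
H1 returns [(25, 8)]
H2 returns [[(25, 8)]]
= [[(25, 8)]]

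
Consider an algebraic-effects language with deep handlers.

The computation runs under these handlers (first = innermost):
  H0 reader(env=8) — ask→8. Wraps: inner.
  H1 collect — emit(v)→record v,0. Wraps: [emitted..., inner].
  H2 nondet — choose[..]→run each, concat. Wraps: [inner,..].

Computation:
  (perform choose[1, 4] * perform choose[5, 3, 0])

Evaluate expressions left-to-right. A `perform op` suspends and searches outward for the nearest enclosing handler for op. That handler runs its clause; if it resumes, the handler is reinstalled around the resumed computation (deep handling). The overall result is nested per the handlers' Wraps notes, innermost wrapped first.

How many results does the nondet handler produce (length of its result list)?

Answer: 6

Step-by-step:
choose[1, 4] @ H2
  branch[0] choose=1:
    choose[5, 3, 0] @ H2
      branch[0] choose=5:
        H0 returns 5
        H1 returns [5]
        H2 returns [[5]]
      branch[1] choose=3:
        H0 returns 3
        H1 returns [3]
        H2 returns [[3]]
      branch[2] choose=0:
        H0 returns 0
        H1 returns [0]
        H2 returns [[0]]
  branch[1] choose=4:
    choose[5, 3, 0] @ H2
      branch[0] choose=5:
        H0 returns 20
        H1 returns [20]
        H2 returns [[20]]
      branch[1] choose=3:
        H0 returns 12
        H1 returns [12]
        H2 returns [[12]]
      branch[2] choose=0:
        H0 returns 0
        H1 returns [0]
        H2 returns [[0]]
= [[5], [3], [0], [20], [12], [0]]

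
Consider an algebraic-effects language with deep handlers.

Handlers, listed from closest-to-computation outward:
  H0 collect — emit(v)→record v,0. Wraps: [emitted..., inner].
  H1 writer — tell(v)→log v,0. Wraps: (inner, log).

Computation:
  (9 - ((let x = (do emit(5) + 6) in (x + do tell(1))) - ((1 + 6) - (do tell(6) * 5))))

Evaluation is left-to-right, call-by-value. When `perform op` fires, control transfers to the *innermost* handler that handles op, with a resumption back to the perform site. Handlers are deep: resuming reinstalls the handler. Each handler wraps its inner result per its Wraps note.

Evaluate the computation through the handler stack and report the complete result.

Working:
emit(5) @ H0 ⇒ out+=5
tell(1) @ H1 ⇒ log+=1
tell(6) @ H1 ⇒ log+=6
H0 returns [5, 10]
H1 returns ([5, 10], (1, 6))
= ([5, 10], (1, 6))

Answer: ([5, 10], (1, 6))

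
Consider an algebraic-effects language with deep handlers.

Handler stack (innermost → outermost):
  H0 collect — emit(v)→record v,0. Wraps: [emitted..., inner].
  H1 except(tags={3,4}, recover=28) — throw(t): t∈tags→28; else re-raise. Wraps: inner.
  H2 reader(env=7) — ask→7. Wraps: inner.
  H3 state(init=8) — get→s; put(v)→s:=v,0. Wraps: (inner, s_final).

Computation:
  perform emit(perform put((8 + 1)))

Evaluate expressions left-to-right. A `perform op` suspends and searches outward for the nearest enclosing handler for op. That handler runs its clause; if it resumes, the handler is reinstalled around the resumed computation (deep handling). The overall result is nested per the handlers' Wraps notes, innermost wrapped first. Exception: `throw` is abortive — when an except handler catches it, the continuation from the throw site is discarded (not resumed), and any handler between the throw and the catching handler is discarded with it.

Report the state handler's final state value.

Answer: 9

Evaluation trace:
put(9) @ H3 ⇒ s:=9
emit(0) @ H0 ⇒ out+=0
H0 returns [0, 0]
H1 returns [0, 0]
H2 returns [0, 0]
H3 returns ([0, 0], 9)
= ([0, 0], 9)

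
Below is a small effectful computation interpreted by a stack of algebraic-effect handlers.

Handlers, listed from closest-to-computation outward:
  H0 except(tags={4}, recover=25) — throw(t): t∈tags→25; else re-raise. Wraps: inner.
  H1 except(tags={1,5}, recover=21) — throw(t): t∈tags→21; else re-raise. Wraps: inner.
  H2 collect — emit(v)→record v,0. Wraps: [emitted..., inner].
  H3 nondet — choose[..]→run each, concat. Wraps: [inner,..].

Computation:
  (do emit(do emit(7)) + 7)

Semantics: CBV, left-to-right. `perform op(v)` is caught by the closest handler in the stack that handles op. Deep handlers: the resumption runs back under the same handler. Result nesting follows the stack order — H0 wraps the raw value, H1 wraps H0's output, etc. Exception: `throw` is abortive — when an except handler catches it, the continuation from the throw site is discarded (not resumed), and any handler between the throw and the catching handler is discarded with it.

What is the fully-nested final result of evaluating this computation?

Answer: [[7, 0, 7]]

Evaluation trace:
emit(7) @ H2 ⇒ out+=7
emit(0) @ H2 ⇒ out+=0
H0 returns 7
H1 returns 7
H2 returns [7, 0, 7]
H3 returns [[7, 0, 7]]
= [[7, 0, 7]]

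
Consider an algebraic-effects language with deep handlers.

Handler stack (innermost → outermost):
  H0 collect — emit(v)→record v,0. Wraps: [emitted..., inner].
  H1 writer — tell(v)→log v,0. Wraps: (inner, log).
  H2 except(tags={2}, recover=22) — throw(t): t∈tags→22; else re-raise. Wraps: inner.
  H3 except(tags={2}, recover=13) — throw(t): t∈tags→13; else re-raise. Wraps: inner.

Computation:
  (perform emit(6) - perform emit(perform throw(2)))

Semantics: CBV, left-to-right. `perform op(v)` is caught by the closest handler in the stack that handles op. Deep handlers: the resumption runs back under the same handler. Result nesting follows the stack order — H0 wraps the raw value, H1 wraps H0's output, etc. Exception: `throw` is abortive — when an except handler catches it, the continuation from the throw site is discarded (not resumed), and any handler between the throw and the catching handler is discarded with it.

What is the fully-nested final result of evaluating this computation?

Answer: 22

Step-by-step:
emit(6) @ H0 ⇒ out+=6
throw(2) @ H2 caught ⇒ 22
H3 returns 22
= 22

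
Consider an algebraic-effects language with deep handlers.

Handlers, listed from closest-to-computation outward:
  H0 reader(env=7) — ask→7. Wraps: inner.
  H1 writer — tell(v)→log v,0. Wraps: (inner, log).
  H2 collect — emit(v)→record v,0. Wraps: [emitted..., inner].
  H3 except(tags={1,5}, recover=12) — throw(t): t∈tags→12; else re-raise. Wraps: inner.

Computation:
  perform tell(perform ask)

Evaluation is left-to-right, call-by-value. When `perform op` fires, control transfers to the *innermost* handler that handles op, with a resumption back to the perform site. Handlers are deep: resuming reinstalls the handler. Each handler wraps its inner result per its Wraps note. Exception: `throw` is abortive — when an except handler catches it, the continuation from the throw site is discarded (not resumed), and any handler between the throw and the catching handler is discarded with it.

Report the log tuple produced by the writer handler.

Answer: (7)

Working:
ask @ H0 ⇒ 7
tell(7) @ H1 ⇒ log+=7
H0 returns 0
H1 returns (0, (7))
H2 returns [(0, (7))]
H3 returns [(0, (7))]
= [(0, (7))]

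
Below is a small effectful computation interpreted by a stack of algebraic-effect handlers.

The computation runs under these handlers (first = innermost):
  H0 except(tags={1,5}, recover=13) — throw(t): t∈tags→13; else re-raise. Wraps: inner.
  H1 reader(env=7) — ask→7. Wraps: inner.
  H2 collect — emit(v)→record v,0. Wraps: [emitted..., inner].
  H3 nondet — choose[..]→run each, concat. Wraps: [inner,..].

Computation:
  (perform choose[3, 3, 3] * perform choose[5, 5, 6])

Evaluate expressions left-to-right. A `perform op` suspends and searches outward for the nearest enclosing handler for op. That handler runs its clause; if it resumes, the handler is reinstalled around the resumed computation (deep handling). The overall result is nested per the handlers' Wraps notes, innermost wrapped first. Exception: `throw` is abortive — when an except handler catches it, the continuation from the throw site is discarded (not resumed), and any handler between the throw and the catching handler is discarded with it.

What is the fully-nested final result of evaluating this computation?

Answer: [[15], [15], [18], [15], [15], [18], [15], [15], [18]]

Step-by-step:
choose[3, 3, 3] @ H3
  branch[0] choose=3:
    choose[5, 5, 6] @ H3
      branch[0] choose=5:
        H0 returns 15
        H1 returns 15
        H2 returns [15]
        H3 returns [[15]]
      branch[1] choose=5:
        H0 returns 15
        H1 returns 15
        H2 returns [15]
        H3 returns [[15]]
      branch[2] choose=6:
        H0 returns 18
        H1 returns 18
        H2 returns [18]
        H3 returns [[18]]
  branch[1] choose=3:
    choose[5, 5, 6] @ H3
      branch[0] choose=5:
        H0 returns 15
        H1 returns 15
        H2 returns [15]
        H3 returns [[15]]
      branch[1] choose=5:
        H0 returns 15
        H1 returns 15
        H2 returns [15]
        H3 returns [[15]]
      branch[2] choose=6:
        H0 returns 18
        H1 returns 18
        H2 returns [18]
        H3 returns [[18]]
  branch[2] choose=3:
    choose[5, 5, 6] @ H3
      branch[0] choose=5:
        H0 returns 15
        H1 returns 15
        H2 returns [15]
        H3 returns [[15]]
      branch[1] choose=5:
        H0 returns 15
        H1 returns 15
        H2 returns [15]
        H3 returns [[15]]
      branch[2] choose=6:
        H0 returns 18
        H1 returns 18
        H2 returns [18]
        H3 returns [[18]]
= [[15], [15], [18], [15], [15], [18], [15], [15], [18]]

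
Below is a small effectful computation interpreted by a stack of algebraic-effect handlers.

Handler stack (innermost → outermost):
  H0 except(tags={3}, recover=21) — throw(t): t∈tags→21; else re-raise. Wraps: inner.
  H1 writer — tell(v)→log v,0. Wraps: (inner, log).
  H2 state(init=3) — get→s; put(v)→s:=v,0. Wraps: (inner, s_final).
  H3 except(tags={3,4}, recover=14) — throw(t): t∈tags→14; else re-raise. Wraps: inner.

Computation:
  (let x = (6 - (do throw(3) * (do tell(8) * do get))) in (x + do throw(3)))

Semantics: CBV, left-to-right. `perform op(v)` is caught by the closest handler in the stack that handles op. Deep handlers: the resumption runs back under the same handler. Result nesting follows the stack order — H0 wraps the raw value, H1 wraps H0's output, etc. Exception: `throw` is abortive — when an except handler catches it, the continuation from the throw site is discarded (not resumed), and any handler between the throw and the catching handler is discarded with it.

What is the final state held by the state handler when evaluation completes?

Answer: 3

Evaluation trace:
throw(3) @ H0 caught ⇒ 21
H1 returns (21, ())
H2 returns ((21, ()), 3)
H3 returns ((21, ()), 3)
= ((21, ()), 3)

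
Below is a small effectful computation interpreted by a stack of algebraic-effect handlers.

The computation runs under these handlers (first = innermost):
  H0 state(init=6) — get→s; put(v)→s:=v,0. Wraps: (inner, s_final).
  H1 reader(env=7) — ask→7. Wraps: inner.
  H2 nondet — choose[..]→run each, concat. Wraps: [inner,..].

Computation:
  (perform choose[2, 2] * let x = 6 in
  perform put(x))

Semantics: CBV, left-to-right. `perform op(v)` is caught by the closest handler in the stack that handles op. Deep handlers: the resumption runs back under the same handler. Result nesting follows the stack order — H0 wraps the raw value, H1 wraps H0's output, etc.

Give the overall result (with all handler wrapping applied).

Answer: [(0, 6), (0, 6)]

Working:
choose[2, 2] @ H2
  branch[0] choose=2:
    put(6) @ H0 ⇒ s:=6
    H0 returns (0, 6)
    H1 returns (0, 6)
    H2 returns [(0, 6)]
  branch[1] choose=2:
    put(6) @ H0 ⇒ s:=6
    H0 returns (0, 6)
    H1 returns (0, 6)
    H2 returns [(0, 6)]
= [(0, 6), (0, 6)]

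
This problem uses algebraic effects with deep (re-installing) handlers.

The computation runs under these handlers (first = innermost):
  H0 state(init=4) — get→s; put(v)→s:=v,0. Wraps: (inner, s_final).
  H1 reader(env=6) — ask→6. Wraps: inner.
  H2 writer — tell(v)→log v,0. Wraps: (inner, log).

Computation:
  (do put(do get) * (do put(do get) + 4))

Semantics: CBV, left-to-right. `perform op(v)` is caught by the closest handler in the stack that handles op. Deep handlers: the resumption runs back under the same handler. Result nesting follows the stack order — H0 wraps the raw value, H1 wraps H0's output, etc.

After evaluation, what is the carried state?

Step-by-step:
get @ H0 ⇒ 4
put(4) @ H0 ⇒ s:=4
get @ H0 ⇒ 4
put(4) @ H0 ⇒ s:=4
H0 returns (0, 4)
H1 returns (0, 4)
H2 returns ((0, 4), ())
= ((0, 4), ())

Answer: 4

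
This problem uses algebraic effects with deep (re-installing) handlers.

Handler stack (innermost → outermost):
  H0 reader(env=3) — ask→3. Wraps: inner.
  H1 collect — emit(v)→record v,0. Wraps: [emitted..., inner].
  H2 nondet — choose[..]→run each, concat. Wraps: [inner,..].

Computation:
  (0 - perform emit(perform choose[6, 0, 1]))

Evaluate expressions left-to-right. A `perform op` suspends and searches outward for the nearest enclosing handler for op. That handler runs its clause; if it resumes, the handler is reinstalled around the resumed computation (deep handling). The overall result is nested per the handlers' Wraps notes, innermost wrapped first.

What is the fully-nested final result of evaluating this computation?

Evaluation trace:
choose[6, 0, 1] @ H2
  branch[0] choose=6:
    emit(6) @ H1 ⇒ out+=6
    H0 returns 0
    H1 returns [6, 0]
    H2 returns [[6, 0]]
  branch[1] choose=0:
    emit(0) @ H1 ⇒ out+=0
    H0 returns 0
    H1 returns [0, 0]
    H2 returns [[0, 0]]
  branch[2] choose=1:
    emit(1) @ H1 ⇒ out+=1
    H0 returns 0
    H1 returns [1, 0]
    H2 returns [[1, 0]]
= [[6, 0], [0, 0], [1, 0]]

Answer: [[6, 0], [0, 0], [1, 0]]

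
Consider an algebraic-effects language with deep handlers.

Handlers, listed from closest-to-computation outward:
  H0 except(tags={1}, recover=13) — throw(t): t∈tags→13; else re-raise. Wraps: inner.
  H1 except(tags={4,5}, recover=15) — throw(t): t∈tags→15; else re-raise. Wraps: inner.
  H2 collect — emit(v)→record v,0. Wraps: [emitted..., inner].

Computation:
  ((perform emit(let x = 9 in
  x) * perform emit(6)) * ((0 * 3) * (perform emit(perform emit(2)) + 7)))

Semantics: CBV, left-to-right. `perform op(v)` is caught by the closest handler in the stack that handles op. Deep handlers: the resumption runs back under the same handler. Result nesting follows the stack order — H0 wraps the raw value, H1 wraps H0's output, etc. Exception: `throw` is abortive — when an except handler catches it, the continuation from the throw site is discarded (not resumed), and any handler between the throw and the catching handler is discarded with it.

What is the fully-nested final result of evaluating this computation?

Step-by-step:
emit(9) @ H2 ⇒ out+=9
emit(6) @ H2 ⇒ out+=6
emit(2) @ H2 ⇒ out+=2
emit(0) @ H2 ⇒ out+=0
H0 returns 0
H1 returns 0
H2 returns [9, 6, 2, 0, 0]
= [9, 6, 2, 0, 0]

Answer: [9, 6, 2, 0, 0]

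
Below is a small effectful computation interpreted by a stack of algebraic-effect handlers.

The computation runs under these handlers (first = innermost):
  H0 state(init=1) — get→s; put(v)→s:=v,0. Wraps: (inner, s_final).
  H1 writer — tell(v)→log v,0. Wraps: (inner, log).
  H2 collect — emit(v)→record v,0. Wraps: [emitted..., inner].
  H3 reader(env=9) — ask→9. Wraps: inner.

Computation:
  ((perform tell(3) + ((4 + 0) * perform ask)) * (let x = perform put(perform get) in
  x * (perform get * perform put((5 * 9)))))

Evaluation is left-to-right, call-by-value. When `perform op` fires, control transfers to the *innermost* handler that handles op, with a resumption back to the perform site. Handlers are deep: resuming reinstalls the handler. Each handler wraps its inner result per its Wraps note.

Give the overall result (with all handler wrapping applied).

Answer: [((0, 45), (3))]

Working:
tell(3) @ H1 ⇒ log+=3
ask @ H3 ⇒ 9
get @ H0 ⇒ 1
put(1) @ H0 ⇒ s:=1
get @ H0 ⇒ 1
put(45) @ H0 ⇒ s:=45
H0 returns (0, 45)
H1 returns ((0, 45), (3))
H2 returns [((0, 45), (3))]
H3 returns [((0, 45), (3))]
= [((0, 45), (3))]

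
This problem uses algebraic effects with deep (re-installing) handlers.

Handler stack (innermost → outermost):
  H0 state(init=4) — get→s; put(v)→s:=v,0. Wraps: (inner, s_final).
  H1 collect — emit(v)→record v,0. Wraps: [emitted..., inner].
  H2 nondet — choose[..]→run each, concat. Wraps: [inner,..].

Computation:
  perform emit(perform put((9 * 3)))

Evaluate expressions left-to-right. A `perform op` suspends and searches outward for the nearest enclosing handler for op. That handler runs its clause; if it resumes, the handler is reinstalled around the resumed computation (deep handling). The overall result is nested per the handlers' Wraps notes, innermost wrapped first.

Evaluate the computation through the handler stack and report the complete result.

Evaluation trace:
put(27) @ H0 ⇒ s:=27
emit(0) @ H1 ⇒ out+=0
H0 returns (0, 27)
H1 returns [0, (0, 27)]
H2 returns [[0, (0, 27)]]
= [[0, (0, 27)]]

Answer: [[0, (0, 27)]]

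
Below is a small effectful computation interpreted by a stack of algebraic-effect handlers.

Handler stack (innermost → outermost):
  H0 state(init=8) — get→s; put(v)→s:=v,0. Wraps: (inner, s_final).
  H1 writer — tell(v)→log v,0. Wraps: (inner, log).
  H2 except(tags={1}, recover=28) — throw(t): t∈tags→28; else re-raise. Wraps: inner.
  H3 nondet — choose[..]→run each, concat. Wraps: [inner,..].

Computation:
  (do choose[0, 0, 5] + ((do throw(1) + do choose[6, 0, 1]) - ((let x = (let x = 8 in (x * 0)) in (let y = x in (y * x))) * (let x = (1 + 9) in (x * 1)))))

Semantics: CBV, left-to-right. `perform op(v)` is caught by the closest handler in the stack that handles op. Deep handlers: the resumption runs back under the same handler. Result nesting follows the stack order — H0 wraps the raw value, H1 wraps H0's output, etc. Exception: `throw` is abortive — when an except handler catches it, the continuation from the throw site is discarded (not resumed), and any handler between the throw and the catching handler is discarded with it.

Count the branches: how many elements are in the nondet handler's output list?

Answer: 3

Step-by-step:
choose[0, 0, 5] @ H3
  branch[0] choose=0:
    throw(1) @ H2 caught ⇒ 28
    H3 returns [28]
  branch[1] choose=0:
    throw(1) @ H2 caught ⇒ 28
    H3 returns [28]
  branch[2] choose=5:
    throw(1) @ H2 caught ⇒ 28
    H3 returns [28]
= [28, 28, 28]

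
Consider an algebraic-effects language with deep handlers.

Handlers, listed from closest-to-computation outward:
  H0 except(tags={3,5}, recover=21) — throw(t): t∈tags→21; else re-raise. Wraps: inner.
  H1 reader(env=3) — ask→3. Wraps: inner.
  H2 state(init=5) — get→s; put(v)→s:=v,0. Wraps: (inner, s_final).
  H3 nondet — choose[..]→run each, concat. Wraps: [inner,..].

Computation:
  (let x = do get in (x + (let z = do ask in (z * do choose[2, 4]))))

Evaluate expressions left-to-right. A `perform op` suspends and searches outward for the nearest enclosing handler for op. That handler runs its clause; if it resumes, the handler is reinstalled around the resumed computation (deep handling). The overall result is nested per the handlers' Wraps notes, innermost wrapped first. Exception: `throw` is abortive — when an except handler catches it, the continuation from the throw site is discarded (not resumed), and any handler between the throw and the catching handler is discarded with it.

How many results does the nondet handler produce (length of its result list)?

Step-by-step:
get @ H2 ⇒ 5
ask @ H1 ⇒ 3
choose[2, 4] @ H3
  branch[0] choose=2:
    H0 returns 11
    H1 returns 11
    H2 returns (11, 5)
    H3 returns [(11, 5)]
  branch[1] choose=4:
    H0 returns 17
    H1 returns 17
    H2 returns (17, 5)
    H3 returns [(17, 5)]
= [(11, 5), (17, 5)]

Answer: 2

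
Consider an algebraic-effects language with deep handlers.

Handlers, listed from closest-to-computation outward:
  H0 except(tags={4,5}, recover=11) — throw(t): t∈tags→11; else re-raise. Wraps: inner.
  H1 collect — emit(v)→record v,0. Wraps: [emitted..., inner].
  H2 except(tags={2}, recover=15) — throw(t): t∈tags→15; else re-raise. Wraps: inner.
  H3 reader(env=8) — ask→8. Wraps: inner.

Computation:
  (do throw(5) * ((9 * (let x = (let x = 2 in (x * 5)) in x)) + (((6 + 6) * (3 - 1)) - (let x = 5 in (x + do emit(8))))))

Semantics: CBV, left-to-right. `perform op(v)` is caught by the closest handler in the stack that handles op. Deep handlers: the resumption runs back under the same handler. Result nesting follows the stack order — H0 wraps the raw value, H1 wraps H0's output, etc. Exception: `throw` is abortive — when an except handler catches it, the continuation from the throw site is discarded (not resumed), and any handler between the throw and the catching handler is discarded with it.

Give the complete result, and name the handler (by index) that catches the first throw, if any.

Evaluation trace:
throw(5) @ H0 caught ⇒ 11
H1 returns [11]
H2 returns [11]
H3 returns [11]
= [11]

Answer: [11] ; first throw caught by: H0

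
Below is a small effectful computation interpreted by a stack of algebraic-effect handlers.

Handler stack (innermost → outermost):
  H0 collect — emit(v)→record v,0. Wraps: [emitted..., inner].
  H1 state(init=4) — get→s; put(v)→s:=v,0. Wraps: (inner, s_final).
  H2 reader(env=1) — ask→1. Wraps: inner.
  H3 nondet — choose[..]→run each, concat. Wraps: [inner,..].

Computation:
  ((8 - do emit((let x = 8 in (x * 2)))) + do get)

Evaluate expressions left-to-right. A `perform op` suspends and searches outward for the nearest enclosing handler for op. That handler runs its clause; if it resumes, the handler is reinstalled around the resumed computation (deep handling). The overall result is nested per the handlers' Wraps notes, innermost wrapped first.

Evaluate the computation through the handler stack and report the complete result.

Step-by-step:
emit(16) @ H0 ⇒ out+=16
get @ H1 ⇒ 4
H0 returns [16, 12]
H1 returns ([16, 12], 4)
H2 returns ([16, 12], 4)
H3 returns [([16, 12], 4)]
= [([16, 12], 4)]

Answer: [([16, 12], 4)]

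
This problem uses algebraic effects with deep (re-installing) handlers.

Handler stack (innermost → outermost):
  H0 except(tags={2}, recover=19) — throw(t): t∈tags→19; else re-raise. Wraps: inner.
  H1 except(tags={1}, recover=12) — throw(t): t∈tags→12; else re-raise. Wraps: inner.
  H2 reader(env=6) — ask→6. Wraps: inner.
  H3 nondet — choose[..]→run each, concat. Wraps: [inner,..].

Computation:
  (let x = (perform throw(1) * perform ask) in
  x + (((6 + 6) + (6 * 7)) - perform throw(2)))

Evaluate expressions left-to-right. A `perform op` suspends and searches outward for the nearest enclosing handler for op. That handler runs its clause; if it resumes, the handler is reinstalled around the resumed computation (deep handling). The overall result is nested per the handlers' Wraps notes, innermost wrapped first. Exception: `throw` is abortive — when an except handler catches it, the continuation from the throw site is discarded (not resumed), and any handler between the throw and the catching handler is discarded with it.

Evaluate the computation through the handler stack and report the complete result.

Answer: [12]

Evaluation trace:
throw(1) @ H0 re-raised
throw(1) @ H1 caught ⇒ 12
H2 returns 12
H3 returns [12]
= [12]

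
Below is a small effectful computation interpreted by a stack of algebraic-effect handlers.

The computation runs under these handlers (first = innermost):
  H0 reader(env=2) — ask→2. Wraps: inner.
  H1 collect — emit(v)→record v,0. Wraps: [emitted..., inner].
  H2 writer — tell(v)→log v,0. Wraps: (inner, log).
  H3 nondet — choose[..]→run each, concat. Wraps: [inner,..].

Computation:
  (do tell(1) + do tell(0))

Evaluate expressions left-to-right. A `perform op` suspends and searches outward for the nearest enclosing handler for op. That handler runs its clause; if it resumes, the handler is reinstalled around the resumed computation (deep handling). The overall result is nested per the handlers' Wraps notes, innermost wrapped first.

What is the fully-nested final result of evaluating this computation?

Working:
tell(1) @ H2 ⇒ log+=1
tell(0) @ H2 ⇒ log+=0
H0 returns 0
H1 returns [0]
H2 returns ([0], (1, 0))
H3 returns [([0], (1, 0))]
= [([0], (1, 0))]

Answer: [([0], (1, 0))]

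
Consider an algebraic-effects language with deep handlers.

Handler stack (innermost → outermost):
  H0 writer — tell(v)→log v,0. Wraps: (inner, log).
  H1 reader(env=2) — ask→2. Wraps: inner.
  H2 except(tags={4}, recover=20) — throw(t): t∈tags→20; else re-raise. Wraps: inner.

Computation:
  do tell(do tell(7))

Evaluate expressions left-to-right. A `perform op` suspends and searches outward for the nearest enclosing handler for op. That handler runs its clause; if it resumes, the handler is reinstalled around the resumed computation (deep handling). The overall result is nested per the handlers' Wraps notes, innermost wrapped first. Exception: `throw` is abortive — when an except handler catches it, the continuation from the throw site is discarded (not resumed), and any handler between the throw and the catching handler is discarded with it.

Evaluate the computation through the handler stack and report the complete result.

Answer: (0, (7, 0))

Working:
tell(7) @ H0 ⇒ log+=7
tell(0) @ H0 ⇒ log+=0
H0 returns (0, (7, 0))
H1 returns (0, (7, 0))
H2 returns (0, (7, 0))
= (0, (7, 0))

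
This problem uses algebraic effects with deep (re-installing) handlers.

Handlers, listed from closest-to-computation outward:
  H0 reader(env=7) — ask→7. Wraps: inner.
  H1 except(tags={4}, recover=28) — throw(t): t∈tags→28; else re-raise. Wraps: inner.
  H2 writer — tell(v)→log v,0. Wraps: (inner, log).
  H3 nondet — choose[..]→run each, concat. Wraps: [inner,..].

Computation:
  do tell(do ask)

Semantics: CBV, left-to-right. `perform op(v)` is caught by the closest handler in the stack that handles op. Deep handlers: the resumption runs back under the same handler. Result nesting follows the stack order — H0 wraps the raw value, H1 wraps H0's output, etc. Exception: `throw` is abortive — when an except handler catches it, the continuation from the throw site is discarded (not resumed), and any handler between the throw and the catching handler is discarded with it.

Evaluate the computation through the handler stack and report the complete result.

Evaluation trace:
ask @ H0 ⇒ 7
tell(7) @ H2 ⇒ log+=7
H0 returns 0
H1 returns 0
H2 returns (0, (7))
H3 returns [(0, (7))]
= [(0, (7))]

Answer: [(0, (7))]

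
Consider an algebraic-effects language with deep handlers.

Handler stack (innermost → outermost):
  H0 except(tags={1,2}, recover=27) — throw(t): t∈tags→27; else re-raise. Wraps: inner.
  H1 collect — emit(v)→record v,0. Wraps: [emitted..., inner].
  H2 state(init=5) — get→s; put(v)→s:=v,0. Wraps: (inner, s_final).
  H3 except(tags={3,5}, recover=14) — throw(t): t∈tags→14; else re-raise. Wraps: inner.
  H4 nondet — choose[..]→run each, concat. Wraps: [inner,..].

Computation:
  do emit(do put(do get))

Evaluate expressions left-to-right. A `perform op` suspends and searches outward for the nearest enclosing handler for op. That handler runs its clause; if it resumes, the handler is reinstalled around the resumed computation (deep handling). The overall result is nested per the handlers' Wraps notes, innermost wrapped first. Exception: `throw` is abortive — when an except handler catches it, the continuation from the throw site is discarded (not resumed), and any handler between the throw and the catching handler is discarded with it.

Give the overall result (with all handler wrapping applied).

Step-by-step:
get @ H2 ⇒ 5
put(5) @ H2 ⇒ s:=5
emit(0) @ H1 ⇒ out+=0
H0 returns 0
H1 returns [0, 0]
H2 returns ([0, 0], 5)
H3 returns ([0, 0], 5)
H4 returns [([0, 0], 5)]
= [([0, 0], 5)]

Answer: [([0, 0], 5)]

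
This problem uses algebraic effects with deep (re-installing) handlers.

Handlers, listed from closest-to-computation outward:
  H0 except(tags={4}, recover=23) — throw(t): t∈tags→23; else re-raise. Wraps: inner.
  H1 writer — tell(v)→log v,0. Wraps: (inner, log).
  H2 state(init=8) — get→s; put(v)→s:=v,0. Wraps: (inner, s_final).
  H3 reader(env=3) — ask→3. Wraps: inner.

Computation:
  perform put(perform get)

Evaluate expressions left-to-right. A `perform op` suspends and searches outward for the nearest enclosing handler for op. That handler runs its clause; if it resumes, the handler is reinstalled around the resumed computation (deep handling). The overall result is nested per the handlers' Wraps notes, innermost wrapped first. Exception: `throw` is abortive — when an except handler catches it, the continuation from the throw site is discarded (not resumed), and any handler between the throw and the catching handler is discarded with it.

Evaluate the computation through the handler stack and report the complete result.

Evaluation trace:
get @ H2 ⇒ 8
put(8) @ H2 ⇒ s:=8
H0 returns 0
H1 returns (0, ())
H2 returns ((0, ()), 8)
H3 returns ((0, ()), 8)
= ((0, ()), 8)

Answer: ((0, ()), 8)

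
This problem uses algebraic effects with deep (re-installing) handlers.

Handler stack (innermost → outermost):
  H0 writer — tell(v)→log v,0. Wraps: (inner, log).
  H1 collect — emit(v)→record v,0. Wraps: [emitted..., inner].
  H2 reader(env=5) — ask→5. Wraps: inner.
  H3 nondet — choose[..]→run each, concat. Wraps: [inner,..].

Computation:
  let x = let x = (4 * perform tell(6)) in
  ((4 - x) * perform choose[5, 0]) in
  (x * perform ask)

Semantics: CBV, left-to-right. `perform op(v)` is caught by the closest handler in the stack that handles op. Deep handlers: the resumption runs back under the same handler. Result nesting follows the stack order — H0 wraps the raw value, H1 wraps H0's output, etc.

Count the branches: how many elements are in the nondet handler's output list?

Step-by-step:
tell(6) @ H0 ⇒ log+=6
choose[5, 0] @ H3
  branch[0] choose=5:
    ask @ H2 ⇒ 5
    H0 returns (100, (6))
    H1 returns [(100, (6))]
    H2 returns [(100, (6))]
    H3 returns [[(100, (6))]]
  branch[1] choose=0:
    ask @ H2 ⇒ 5
    H0 returns (0, (6))
    H1 returns [(0, (6))]
    H2 returns [(0, (6))]
    H3 returns [[(0, (6))]]
= [[(100, (6))], [(0, (6))]]

Answer: 2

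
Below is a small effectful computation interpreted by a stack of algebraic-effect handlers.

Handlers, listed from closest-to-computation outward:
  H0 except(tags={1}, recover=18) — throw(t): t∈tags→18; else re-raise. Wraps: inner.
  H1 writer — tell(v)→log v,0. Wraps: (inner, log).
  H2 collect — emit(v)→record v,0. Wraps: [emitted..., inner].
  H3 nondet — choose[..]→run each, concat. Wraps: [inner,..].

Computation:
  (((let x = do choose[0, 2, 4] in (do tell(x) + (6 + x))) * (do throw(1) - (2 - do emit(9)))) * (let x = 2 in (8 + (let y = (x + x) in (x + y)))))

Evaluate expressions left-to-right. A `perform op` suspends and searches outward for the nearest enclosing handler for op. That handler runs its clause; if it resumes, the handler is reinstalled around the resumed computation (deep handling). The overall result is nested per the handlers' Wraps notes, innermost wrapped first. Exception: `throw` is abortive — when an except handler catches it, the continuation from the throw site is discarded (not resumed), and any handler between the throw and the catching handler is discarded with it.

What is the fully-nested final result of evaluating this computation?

Answer: [[(18, (0))], [(18, (2))], [(18, (4))]]

Evaluation trace:
choose[0, 2, 4] @ H3
  branch[0] choose=0:
    tell(0) @ H1 ⇒ log+=0
    throw(1) @ H0 caught ⇒ 18
    H1 returns (18, (0))
    H2 returns [(18, (0))]
    H3 returns [[(18, (0))]]
  branch[1] choose=2:
    tell(2) @ H1 ⇒ log+=2
    throw(1) @ H0 caught ⇒ 18
    H1 returns (18, (2))
    H2 returns [(18, (2))]
    H3 returns [[(18, (2))]]
  branch[2] choose=4:
    tell(4) @ H1 ⇒ log+=4
    throw(1) @ H0 caught ⇒ 18
    H1 returns (18, (4))
    H2 returns [(18, (4))]
    H3 returns [[(18, (4))]]
= [[(18, (0))], [(18, (2))], [(18, (4))]]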